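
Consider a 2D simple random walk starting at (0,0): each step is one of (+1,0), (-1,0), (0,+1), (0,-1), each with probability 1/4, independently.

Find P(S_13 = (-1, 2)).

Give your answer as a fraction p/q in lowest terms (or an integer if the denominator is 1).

Answer: 552123/16777216

Derivation:
Let h be the number of horizontal steps (so 13-h are vertical). To end at (-1,2) need (h-1)/2 right-steps and ((13-h)+2)/2 up-steps.
Sum over h with 1 ≤ h ≤ 11, h ≡ 1 (mod 2), 13-h ≡ 0 (mod 2):
h=1: C(13,1)·C(1,0)·C(12,7) = 13·1·792 = 10296
h=3: C(13,3)·C(3,1)·C(10,6) = 286·3·210 = 180180
h=5: C(13,5)·C(5,2)·C(8,5) = 1287·10·56 = 720720
h=7: C(13,7)·C(7,3)·C(6,4) = 1716·35·15 = 900900
h=9: C(13,9)·C(9,4)·C(4,3) = 715·126·4 = 360360
h=11: C(13,11)·C(11,5)·C(2,2) = 78·462·1 = 36036
Total favorable: 2208492
Total paths: 4^13 = 67108864
P = 2208492/67108864 = 552123/16777216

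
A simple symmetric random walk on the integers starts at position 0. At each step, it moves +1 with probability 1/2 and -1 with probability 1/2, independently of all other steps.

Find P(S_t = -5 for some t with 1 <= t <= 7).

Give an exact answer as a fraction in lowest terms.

Answer: 9/128

Derivation:
Count via complement. Let g(t,s) = #length-t paths at position s with S_1..S_t all ≠ -5.
g(t,s) = g(t-1,s-1) + g(t-1,s+1) for s ≠ -5; g(t,-5) = 0.
t=0: g(0,0)=1
t=1: g(1,-1)=1 g(1,1)=1
t=2: g(2,-2)=1 g(2,0)=2 g(2,2)=1
t=3: g(3,-3)=1 g(3,-1)=3 g(3,1)=3 g(3,3)=1
t=4: g(4,-4)=1 g(4,-2)=4 g(4,0)=6 g(4,2)=4 g(4,4)=1
t=5: g(5,-3)=5 g(5,-1)=10 g(5,1)=10 g(5,3)=5 g(5,5)=1
t=6: g(6,-4)=5 g(6,-2)=15 g(6,0)=20 g(6,2)=15 g(6,4)=6 g(6,6)=1
t=7: g(7,-3)=20 g(7,-1)=35 g(7,1)=35 g(7,3)=21 g(7,5)=7 g(7,7)=1
Paths never hitting -5: Σ_s g(7,s) = 119
Paths hitting -5: 2^7 - 119 = 9
P = 9/128 = 9/128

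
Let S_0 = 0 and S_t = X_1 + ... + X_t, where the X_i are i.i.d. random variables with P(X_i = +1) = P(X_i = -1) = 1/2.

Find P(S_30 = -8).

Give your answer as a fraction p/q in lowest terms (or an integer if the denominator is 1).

To reach position -8 after 30 steps: need 11 steps of +1 and 19 of -1.
Favorable paths: C(30,11) = 54627300
Total paths: 2^30 = 1073741824
P = 54627300/1073741824 = 13656825/268435456

Answer: 13656825/268435456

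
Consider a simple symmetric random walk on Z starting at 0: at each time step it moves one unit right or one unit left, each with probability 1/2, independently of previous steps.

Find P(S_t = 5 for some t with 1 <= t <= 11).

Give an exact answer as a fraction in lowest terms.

Answer: 299/2048

Derivation:
Count via complement. Let g(t,s) = #length-t paths at position s with S_1..S_t all ≠ 5.
g(t,s) = g(t-1,s-1) + g(t-1,s+1) for s ≠ 5; g(t,5) = 0.
t=0: g(0,0)=1
t=1: g(1,-1)=1 g(1,1)=1
t=2: g(2,-2)=1 g(2,0)=2 g(2,2)=1
t=3: g(3,-3)=1 g(3,-1)=3 g(3,1)=3 g(3,3)=1
t=4: g(4,-4)=1 g(4,-2)=4 g(4,0)=6 g(4,2)=4 g(4,4)=1
t=5: g(5,-5)=1 g(5,-3)=5 g(5,-1)=10 g(5,1)=10 g(5,3)=5
t=6: g(6,-6)=1 g(6,-4)=6 g(6,-2)=15 g(6,0)=20 g(6,2)=15 g(6,4)=5
t=7: g(7,-7)=1 g(7,-5)=7 g(7,-3)=21 g(7,-1)=35 g(7,1)=35 g(7,3)=20
t=8: g(8,-8)=1 g(8,-6)=8 g(8,-4)=28 g(8,-2)=56 g(8,0)=70 g(8,2)=55 g(8,4)=20
t=9: g(9,-9)=1 g(9,-7)=9 g(9,-5)=36 g(9,-3)=84 g(9,-1)=126 g(9,1)=125 g(9,3)=75
t=10: g(10,-10)=1 g(10,-8)=10 g(10,-6)=45 g(10,-4)=120 g(10,-2)=210 g(10,0)=251 g(10,2)=200 g(10,4)=75
t=11: g(11,-11)=1 g(11,-9)=11 g(11,-7)=55 g(11,-5)=165 g(11,-3)=330 g(11,-1)=461 g(11,1)=451 g(11,3)=275
Paths never hitting 5: Σ_s g(11,s) = 1749
Paths hitting 5: 2^11 - 1749 = 299
P = 299/2048 = 299/2048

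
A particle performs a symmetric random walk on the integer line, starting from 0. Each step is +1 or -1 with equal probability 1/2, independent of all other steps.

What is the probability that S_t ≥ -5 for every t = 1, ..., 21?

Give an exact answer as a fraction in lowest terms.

Answer: 106267/131072

Derivation:
Let f(t,s) = #length-t paths at position s with S_1..S_t all ≥ -5.
f(t,s) = f(t-1,s-1) + f(t-1,s+1) for s ≥ -5; f(t,s) = 0 for s < -5.
t=0: f(0,0)=1
t=1: f(1,-1)=1 f(1,1)=1
t=2: f(2,-2)=1 f(2,0)=2 f(2,2)=1
t=3: f(3,-3)=1 f(3,-1)=3 f(3,1)=3 f(3,3)=1
t=4: f(4,-4)=1 f(4,-2)=4 f(4,0)=6 f(4,2)=4 f(4,4)=1
t=5: f(5,-5)=1 f(5,-3)=5 f(5,-1)=10 f(5,1)=10 f(5,3)=5 f(5,5)=1
t=6: f(6,-4)=6 f(6,-2)=15 f(6,0)=20 f(6,2)=15 f(6,4)=6 f(6,6)=1
t=7: f(7,-5)=6 f(7,-3)=21 f(7,-1)=35 f(7,1)=35 f(7,3)=21 f(7,5)=7 f(7,7)=1
t=8: f(8,-4)=27 f(8,-2)=56 f(8,0)=70 f(8,2)=56 f(8,4)=28 f(8,6)=8 f(8,8)=1
t=9: f(9,-5)=27 f(9,-3)=83 f(9,-1)=126 f(9,1)=126 f(9,3)=84 f(9,5)=36 f(9,7)=9 f(9,9)=1
t=10: f(10,-4)=110 f(10,-2)=209 f(10,0)=252 f(10,2)=210 f(10,4)=120 f(10,6)=45 f(10,8)=10 f(10,10)=1
t=11: f(11,-5)=110 f(11,-3)=319 f(11,-1)=461 f(11,1)=462 f(11,3)=330 f(11,5)=165 f(11,7)=55 f(11,9)=11 f(11,11)=1
t=12: f(12,-4)=429 f(12,-2)=780 f(12,0)=923 f(12,2)=792 f(12,4)=495 f(12,6)=220 f(12,8)=66 f(12,10)=12 f(12,12)=1
t=13: f(13,-5)=429 f(13,-3)=1209 f(13,-1)=1703 f(13,1)=1715 f(13,3)=1287 f(13,5)=715 f(13,7)=286 f(13,9)=78 f(13,11)=13 f(13,13)=1
t=14: f(14,-4)=1638 f(14,-2)=2912 f(14,0)=3418 f(14,2)=3002 f(14,4)=2002 f(14,6)=1001 f(14,8)=364 f(14,10)=91 f(14,12)=14 f(14,14)=1
t=15: f(15,-5)=1638 f(15,-3)=4550 f(15,-1)=6330 f(15,1)=6420 f(15,3)=5004 f(15,5)=3003 f(15,7)=1365 f(15,9)=455 f(15,11)=105 f(15,13)=15 f(15,15)=1
t=16: f(16,-4)=6188 f(16,-2)=10880 f(16,0)=12750 f(16,2)=11424 f(16,4)=8007 f(16,6)=4368 f(16,8)=1820 f(16,10)=560 f(16,12)=120 f(16,14)=16 f(16,16)=1
t=17: f(17,-5)=6188 f(17,-3)=17068 f(17,-1)=23630 f(17,1)=24174 f(17,3)=19431 f(17,5)=12375 f(17,7)=6188 f(17,9)=2380 f(17,11)=680 f(17,13)=136 f(17,15)=17 f(17,17)=1
t=18: f(18,-4)=23256 f(18,-2)=40698 f(18,0)=47804 f(18,2)=43605 f(18,4)=31806 f(18,6)=18563 f(18,8)=8568 f(18,10)=3060 f(18,12)=816 f(18,14)=153 f(18,16)=18 f(18,18)=1
t=19: f(19,-5)=23256 f(19,-3)=63954 f(19,-1)=88502 f(19,1)=91409 f(19,3)=75411 f(19,5)=50369 f(19,7)=27131 f(19,9)=11628 f(19,11)=3876 f(19,13)=969 f(19,15)=171 f(19,17)=19 f(19,19)=1
t=20: f(20,-4)=87210 f(20,-2)=152456 f(20,0)=179911 f(20,2)=166820 f(20,4)=125780 f(20,6)=77500 f(20,8)=38759 f(20,10)=15504 f(20,12)=4845 f(20,14)=1140 f(20,16)=190 f(20,18)=20 f(20,20)=1
t=21: f(21,-5)=87210 f(21,-3)=239666 f(21,-1)=332367 f(21,1)=346731 f(21,3)=292600 f(21,5)=203280 f(21,7)=116259 f(21,9)=54263 f(21,11)=20349 f(21,13)=5985 f(21,15)=1330 f(21,17)=210 f(21,19)=21 f(21,21)=1
Σ_s f(21,s) = 1700272
P = 1700272/2097152 = 106267/131072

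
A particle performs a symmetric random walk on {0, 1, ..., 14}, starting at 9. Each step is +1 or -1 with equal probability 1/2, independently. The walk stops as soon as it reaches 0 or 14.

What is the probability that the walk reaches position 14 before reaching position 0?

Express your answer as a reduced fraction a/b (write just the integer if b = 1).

Answer: 9/14

Derivation:
Symmetric walk (p = 1/2): the harmonic-function argument gives P(hit 14 before 0 | start at 9) = a/N.
P = 9/14 = 9/14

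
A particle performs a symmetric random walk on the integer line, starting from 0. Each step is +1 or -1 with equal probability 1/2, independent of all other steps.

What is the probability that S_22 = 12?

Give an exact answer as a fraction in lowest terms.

To reach position 12 after 22 steps: need 17 steps of +1 and 5 of -1.
Favorable paths: C(22,17) = 26334
Total paths: 2^22 = 4194304
P = 26334/4194304 = 13167/2097152

Answer: 13167/2097152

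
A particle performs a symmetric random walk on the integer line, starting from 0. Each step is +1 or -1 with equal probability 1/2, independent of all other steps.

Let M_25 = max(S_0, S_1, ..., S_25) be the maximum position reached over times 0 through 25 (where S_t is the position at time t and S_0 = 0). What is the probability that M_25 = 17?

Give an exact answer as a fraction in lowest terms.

Let M_25 = max(S_0,...,S_25). Use the reflection principle: for j ≥ 1, #{paths with M_25 ≥ j} = #{S_25 ≥ j} + #{S_25 ≥ j+1}.
By reflection, #{M_25 ≥ 17} = #{S_25 ≥ 17} + #{S_25 ≥ 18} = 15276 + 2626 = 17902.
#{M_25 ≥ 18} = #{S_25 ≥ 18} + #{S_25 ≥ 19} = 2626 + 2626 = 5252.
#{M_25 = 17} = 17902 - 5252 = 12650.
P(M_25 = 17) = 12650/33554432 = 6325/16777216

Answer: 6325/16777216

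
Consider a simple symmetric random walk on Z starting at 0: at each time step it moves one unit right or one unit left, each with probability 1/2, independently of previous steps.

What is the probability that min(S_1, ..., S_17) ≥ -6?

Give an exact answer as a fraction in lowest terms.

Let f(t,s) = #length-t paths at position s with S_1..S_t all ≥ -6.
f(t,s) = f(t-1,s-1) + f(t-1,s+1) for s ≥ -6; f(t,s) = 0 for s < -6.
t=0: f(0,0)=1
t=1: f(1,-1)=1 f(1,1)=1
t=2: f(2,-2)=1 f(2,0)=2 f(2,2)=1
t=3: f(3,-3)=1 f(3,-1)=3 f(3,1)=3 f(3,3)=1
t=4: f(4,-4)=1 f(4,-2)=4 f(4,0)=6 f(4,2)=4 f(4,4)=1
t=5: f(5,-5)=1 f(5,-3)=5 f(5,-1)=10 f(5,1)=10 f(5,3)=5 f(5,5)=1
t=6: f(6,-6)=1 f(6,-4)=6 f(6,-2)=15 f(6,0)=20 f(6,2)=15 f(6,4)=6 f(6,6)=1
t=7: f(7,-5)=7 f(7,-3)=21 f(7,-1)=35 f(7,1)=35 f(7,3)=21 f(7,5)=7 f(7,7)=1
t=8: f(8,-6)=7 f(8,-4)=28 f(8,-2)=56 f(8,0)=70 f(8,2)=56 f(8,4)=28 f(8,6)=8 f(8,8)=1
t=9: f(9,-5)=35 f(9,-3)=84 f(9,-1)=126 f(9,1)=126 f(9,3)=84 f(9,5)=36 f(9,7)=9 f(9,9)=1
t=10: f(10,-6)=35 f(10,-4)=119 f(10,-2)=210 f(10,0)=252 f(10,2)=210 f(10,4)=120 f(10,6)=45 f(10,8)=10 f(10,10)=1
t=11: f(11,-5)=154 f(11,-3)=329 f(11,-1)=462 f(11,1)=462 f(11,3)=330 f(11,5)=165 f(11,7)=55 f(11,9)=11 f(11,11)=1
t=12: f(12,-6)=154 f(12,-4)=483 f(12,-2)=791 f(12,0)=924 f(12,2)=792 f(12,4)=495 f(12,6)=220 f(12,8)=66 f(12,10)=12 f(12,12)=1
t=13: f(13,-5)=637 f(13,-3)=1274 f(13,-1)=1715 f(13,1)=1716 f(13,3)=1287 f(13,5)=715 f(13,7)=286 f(13,9)=78 f(13,11)=13 f(13,13)=1
t=14: f(14,-6)=637 f(14,-4)=1911 f(14,-2)=2989 f(14,0)=3431 f(14,2)=3003 f(14,4)=2002 f(14,6)=1001 f(14,8)=364 f(14,10)=91 f(14,12)=14 f(14,14)=1
t=15: f(15,-5)=2548 f(15,-3)=4900 f(15,-1)=6420 f(15,1)=6434 f(15,3)=5005 f(15,5)=3003 f(15,7)=1365 f(15,9)=455 f(15,11)=105 f(15,13)=15 f(15,15)=1
t=16: f(16,-6)=2548 f(16,-4)=7448 f(16,-2)=11320 f(16,0)=12854 f(16,2)=11439 f(16,4)=8008 f(16,6)=4368 f(16,8)=1820 f(16,10)=560 f(16,12)=120 f(16,14)=16 f(16,16)=1
t=17: f(17,-5)=9996 f(17,-3)=18768 f(17,-1)=24174 f(17,1)=24293 f(17,3)=19447 f(17,5)=12376 f(17,7)=6188 f(17,9)=2380 f(17,11)=680 f(17,13)=136 f(17,15)=17 f(17,17)=1
Σ_s f(17,s) = 118456
P = 118456/131072 = 14807/16384

Answer: 14807/16384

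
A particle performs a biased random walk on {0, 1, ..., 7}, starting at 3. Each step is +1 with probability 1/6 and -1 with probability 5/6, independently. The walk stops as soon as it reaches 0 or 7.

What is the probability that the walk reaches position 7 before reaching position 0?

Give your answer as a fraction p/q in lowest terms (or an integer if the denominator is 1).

Answer: 31/19531

Derivation:
Biased walk: p = 1/6, q = 5/6, r = q/p = 5
Gambler's ruin: P(hit 7 before 0 | start at 3) = (1 - r^a)/(1 - r^N)
r^3 = 125; r^7 = 78125
P = (1 - 125) / (1 - 78125) = -124 / -78124 = 31/19531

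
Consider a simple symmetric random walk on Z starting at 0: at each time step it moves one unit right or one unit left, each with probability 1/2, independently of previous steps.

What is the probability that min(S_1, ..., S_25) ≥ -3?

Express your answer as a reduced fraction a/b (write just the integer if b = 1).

Let f(t,s) = #length-t paths at position s with S_1..S_t all ≥ -3.
f(t,s) = f(t-1,s-1) + f(t-1,s+1) for s ≥ -3; f(t,s) = 0 for s < -3.
t=0: f(0,0)=1
t=1: f(1,-1)=1 f(1,1)=1
t=2: f(2,-2)=1 f(2,0)=2 f(2,2)=1
t=3: f(3,-3)=1 f(3,-1)=3 f(3,1)=3 f(3,3)=1
t=4: f(4,-2)=4 f(4,0)=6 f(4,2)=4 f(4,4)=1
t=5: f(5,-3)=4 f(5,-1)=10 f(5,1)=10 f(5,3)=5 f(5,5)=1
t=6: f(6,-2)=14 f(6,0)=20 f(6,2)=15 f(6,4)=6 f(6,6)=1
t=7: f(7,-3)=14 f(7,-1)=34 f(7,1)=35 f(7,3)=21 f(7,5)=7 f(7,7)=1
t=8: f(8,-2)=48 f(8,0)=69 f(8,2)=56 f(8,4)=28 f(8,6)=8 f(8,8)=1
t=9: f(9,-3)=48 f(9,-1)=117 f(9,1)=125 f(9,3)=84 f(9,5)=36 f(9,7)=9 f(9,9)=1
t=10: f(10,-2)=165 f(10,0)=242 f(10,2)=209 f(10,4)=120 f(10,6)=45 f(10,8)=10 f(10,10)=1
t=11: f(11,-3)=165 f(11,-1)=407 f(11,1)=451 f(11,3)=329 f(11,5)=165 f(11,7)=55 f(11,9)=11 f(11,11)=1
t=12: f(12,-2)=572 f(12,0)=858 f(12,2)=780 f(12,4)=494 f(12,6)=220 f(12,8)=66 f(12,10)=12 f(12,12)=1
t=13: f(13,-3)=572 f(13,-1)=1430 f(13,1)=1638 f(13,3)=1274 f(13,5)=714 f(13,7)=286 f(13,9)=78 f(13,11)=13 f(13,13)=1
t=14: f(14,-2)=2002 f(14,0)=3068 f(14,2)=2912 f(14,4)=1988 f(14,6)=1000 f(14,8)=364 f(14,10)=91 f(14,12)=14 f(14,14)=1
t=15: f(15,-3)=2002 f(15,-1)=5070 f(15,1)=5980 f(15,3)=4900 f(15,5)=2988 f(15,7)=1364 f(15,9)=455 f(15,11)=105 f(15,13)=15 f(15,15)=1
t=16: f(16,-2)=7072 f(16,0)=11050 f(16,2)=10880 f(16,4)=7888 f(16,6)=4352 f(16,8)=1819 f(16,10)=560 f(16,12)=120 f(16,14)=16 f(16,16)=1
t=17: f(17,-3)=7072 f(17,-1)=18122 f(17,1)=21930 f(17,3)=18768 f(17,5)=12240 f(17,7)=6171 f(17,9)=2379 f(17,11)=680 f(17,13)=136 f(17,15)=17 f(17,17)=1
t=18: f(18,-2)=25194 f(18,0)=40052 f(18,2)=40698 f(18,4)=31008 f(18,6)=18411 f(18,8)=8550 f(18,10)=3059 f(18,12)=816 f(18,14)=153 f(18,16)=18 f(18,18)=1
t=19: f(19,-3)=25194 f(19,-1)=65246 f(19,1)=80750 f(19,3)=71706 f(19,5)=49419 f(19,7)=26961 f(19,9)=11609 f(19,11)=3875 f(19,13)=969 f(19,15)=171 f(19,17)=19 f(19,19)=1
t=20: f(20,-2)=90440 f(20,0)=145996 f(20,2)=152456 f(20,4)=121125 f(20,6)=76380 f(20,8)=38570 f(20,10)=15484 f(20,12)=4844 f(20,14)=1140 f(20,16)=190 f(20,18)=20 f(20,20)=1
t=21: f(21,-3)=90440 f(21,-1)=236436 f(21,1)=298452 f(21,3)=273581 f(21,5)=197505 f(21,7)=114950 f(21,9)=54054 f(21,11)=20328 f(21,13)=5984 f(21,15)=1330 f(21,17)=210 f(21,19)=21 f(21,21)=1
t=22: f(22,-2)=326876 f(22,0)=534888 f(22,2)=572033 f(22,4)=471086 f(22,6)=312455 f(22,8)=169004 f(22,10)=74382 f(22,12)=26312 f(22,14)=7314 f(22,16)=1540 f(22,18)=231 f(22,20)=22 f(22,22)=1
t=23: f(23,-3)=326876 f(23,-1)=861764 f(23,1)=1106921 f(23,3)=1043119 f(23,5)=783541 f(23,7)=481459 f(23,9)=243386 f(23,11)=100694 f(23,13)=33626 f(23,15)=8854 f(23,17)=1771 f(23,19)=253 f(23,21)=23 f(23,23)=1
t=24: f(24,-2)=1188640 f(24,0)=1968685 f(24,2)=2150040 f(24,4)=1826660 f(24,6)=1265000 f(24,8)=724845 f(24,10)=344080 f(24,12)=134320 f(24,14)=42480 f(24,16)=10625 f(24,18)=2024 f(24,20)=276 f(24,22)=24 f(24,24)=1
t=25: f(25,-3)=1188640 f(25,-1)=3157325 f(25,1)=4118725 f(25,3)=3976700 f(25,5)=3091660 f(25,7)=1989845 f(25,9)=1068925 f(25,11)=478400 f(25,13)=176800 f(25,15)=53105 f(25,17)=12649 f(25,19)=2300 f(25,21)=300 f(25,23)=25 f(25,25)=1
Σ_s f(25,s) = 19315400
P = 19315400/33554432 = 2414425/4194304

Answer: 2414425/4194304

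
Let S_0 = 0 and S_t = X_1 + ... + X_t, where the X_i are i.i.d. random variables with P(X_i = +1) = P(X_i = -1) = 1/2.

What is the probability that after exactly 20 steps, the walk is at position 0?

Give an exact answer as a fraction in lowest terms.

Answer: 46189/262144

Derivation:
To return to 0 after 20 steps: need exactly 10 steps of +1 and 10 of -1.
Favorable paths: C(20,10) = 184756
Total paths: 2^20 = 1048576
P = 184756/1048576 = 46189/262144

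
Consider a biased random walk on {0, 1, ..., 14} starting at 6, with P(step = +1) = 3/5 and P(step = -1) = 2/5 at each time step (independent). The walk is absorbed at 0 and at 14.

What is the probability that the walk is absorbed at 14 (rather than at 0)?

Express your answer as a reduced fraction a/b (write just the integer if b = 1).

Biased walk: p = 3/5, q = 2/5, r = q/p = 2/3
Gambler's ruin: P(hit 14 before 0 | start at 6) = (1 - r^a)/(1 - r^N)
r^6 = 64/729; r^14 = 16384/4782969
P = (1 - 64/729) / (1 - 16384/4782969) = 665/729 / 4766585/4782969 = 872613/953317

Answer: 872613/953317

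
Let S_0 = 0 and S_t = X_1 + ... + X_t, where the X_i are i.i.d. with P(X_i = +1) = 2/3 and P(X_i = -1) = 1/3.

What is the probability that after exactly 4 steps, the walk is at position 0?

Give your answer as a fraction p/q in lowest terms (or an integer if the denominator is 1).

Answer: 8/27

Derivation:
To be at 0 after 4 steps: need exactly 2 steps of +1 and 2 of -1.
Number of such sequences: C(4,2) = 6
Each has probability (2/3)^2 · (1/3)^2 = 4/81
P = 6 · 4/81 = 8/27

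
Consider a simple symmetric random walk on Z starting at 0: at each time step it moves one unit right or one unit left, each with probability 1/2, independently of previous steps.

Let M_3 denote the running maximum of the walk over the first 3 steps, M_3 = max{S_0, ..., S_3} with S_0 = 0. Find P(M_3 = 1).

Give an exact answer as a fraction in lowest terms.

Answer: 3/8

Derivation:
Let M_3 = max(S_0,...,S_3). Use the reflection principle: for j ≥ 1, #{paths with M_3 ≥ j} = #{S_3 ≥ j} + #{S_3 ≥ j+1}.
By reflection, #{M_3 ≥ 1} = #{S_3 ≥ 1} + #{S_3 ≥ 2} = 4 + 1 = 5.
#{M_3 ≥ 2} = #{S_3 ≥ 2} + #{S_3 ≥ 3} = 1 + 1 = 2.
#{M_3 = 1} = 5 - 2 = 3.
P(M_3 = 1) = 3/8 = 3/8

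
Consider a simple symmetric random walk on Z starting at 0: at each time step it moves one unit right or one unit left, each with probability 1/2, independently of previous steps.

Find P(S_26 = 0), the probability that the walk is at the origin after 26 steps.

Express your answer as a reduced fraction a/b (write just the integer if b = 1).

To return to 0 after 26 steps: need exactly 13 steps of +1 and 13 of -1.
Favorable paths: C(26,13) = 10400600
Total paths: 2^26 = 67108864
P = 10400600/67108864 = 1300075/8388608

Answer: 1300075/8388608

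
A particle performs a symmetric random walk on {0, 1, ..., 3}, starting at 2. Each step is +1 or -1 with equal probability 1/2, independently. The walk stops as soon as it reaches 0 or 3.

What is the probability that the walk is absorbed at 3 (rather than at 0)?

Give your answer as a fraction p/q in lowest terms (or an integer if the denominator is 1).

Symmetric walk (p = 1/2): the harmonic-function argument gives P(hit 3 before 0 | start at 2) = a/N.
P = 2/3 = 2/3

Answer: 2/3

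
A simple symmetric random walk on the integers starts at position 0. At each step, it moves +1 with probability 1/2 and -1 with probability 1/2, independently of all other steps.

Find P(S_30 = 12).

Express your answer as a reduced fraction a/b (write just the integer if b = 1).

To reach position 12 after 30 steps: need 21 steps of +1 and 9 of -1.
Favorable paths: C(30,21) = 14307150
Total paths: 2^30 = 1073741824
P = 14307150/1073741824 = 7153575/536870912

Answer: 7153575/536870912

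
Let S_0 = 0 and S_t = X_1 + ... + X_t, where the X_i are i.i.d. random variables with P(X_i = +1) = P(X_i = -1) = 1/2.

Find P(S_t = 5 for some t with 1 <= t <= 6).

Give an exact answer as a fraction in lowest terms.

Answer: 1/32

Derivation:
Count via complement. Let g(t,s) = #length-t paths at position s with S_1..S_t all ≠ 5.
g(t,s) = g(t-1,s-1) + g(t-1,s+1) for s ≠ 5; g(t,5) = 0.
t=0: g(0,0)=1
t=1: g(1,-1)=1 g(1,1)=1
t=2: g(2,-2)=1 g(2,0)=2 g(2,2)=1
t=3: g(3,-3)=1 g(3,-1)=3 g(3,1)=3 g(3,3)=1
t=4: g(4,-4)=1 g(4,-2)=4 g(4,0)=6 g(4,2)=4 g(4,4)=1
t=5: g(5,-5)=1 g(5,-3)=5 g(5,-1)=10 g(5,1)=10 g(5,3)=5
t=6: g(6,-6)=1 g(6,-4)=6 g(6,-2)=15 g(6,0)=20 g(6,2)=15 g(6,4)=5
Paths never hitting 5: Σ_s g(6,s) = 62
Paths hitting 5: 2^6 - 62 = 2
P = 2/64 = 1/32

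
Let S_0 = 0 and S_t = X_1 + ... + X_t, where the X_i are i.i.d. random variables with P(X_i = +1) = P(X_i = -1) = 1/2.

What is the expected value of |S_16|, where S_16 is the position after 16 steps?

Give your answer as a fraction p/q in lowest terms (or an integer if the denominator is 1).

Answer: 6435/2048

Derivation:
S_16 takes values m ≡ 0 (mod 2) with |m| ≤ 16; P(S_16=m) = C(16,(16+m)/2)/2^16.
Total paths: 2^16 = 65536
Distribution: P(S=-16)=1/65536, P(S=-14)=16/65536, P(S=-12)=120/65536, P(S=-10)=560/65536, P(S=-8)=1820/65536, P(S=-6)=4368/65536, P(S=-4)=8008/65536, P(S=-2)=11440/65536, P(S=0)=12870/65536, P(S=2)=11440/65536, P(S=4)=8008/65536, P(S=6)=4368/65536, P(S=8)=1820/65536, P(S=10)=560/65536, P(S=12)=120/65536, P(S=14)=16/65536, P(S=16)=1/65536
E[|S_16|] = Σ_m |m|·P(S_16=m) = 205920/65536 = 6435/2048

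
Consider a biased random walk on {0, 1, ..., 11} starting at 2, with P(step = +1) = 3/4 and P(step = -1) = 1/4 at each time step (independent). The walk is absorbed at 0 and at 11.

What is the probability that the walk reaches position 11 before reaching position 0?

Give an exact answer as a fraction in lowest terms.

Answer: 78732/88573

Derivation:
Biased walk: p = 3/4, q = 1/4, r = q/p = 1/3
Gambler's ruin: P(hit 11 before 0 | start at 2) = (1 - r^a)/(1 - r^N)
r^2 = 1/9; r^11 = 1/177147
P = (1 - 1/9) / (1 - 1/177147) = 8/9 / 177146/177147 = 78732/88573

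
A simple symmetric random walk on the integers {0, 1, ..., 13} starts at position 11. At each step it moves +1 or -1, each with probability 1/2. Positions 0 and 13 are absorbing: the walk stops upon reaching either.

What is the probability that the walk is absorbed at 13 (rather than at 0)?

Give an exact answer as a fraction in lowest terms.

Symmetric walk (p = 1/2): the harmonic-function argument gives P(hit 13 before 0 | start at 11) = a/N.
P = 11/13 = 11/13

Answer: 11/13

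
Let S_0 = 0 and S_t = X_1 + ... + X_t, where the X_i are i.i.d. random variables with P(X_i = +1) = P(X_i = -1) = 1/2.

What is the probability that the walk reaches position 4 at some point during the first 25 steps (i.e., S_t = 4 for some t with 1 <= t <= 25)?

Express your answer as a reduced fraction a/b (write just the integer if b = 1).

Answer: 1779879/4194304

Derivation:
Count via complement. Let g(t,s) = #length-t paths at position s with S_1..S_t all ≠ 4.
g(t,s) = g(t-1,s-1) + g(t-1,s+1) for s ≠ 4; g(t,4) = 0.
t=0: g(0,0)=1
t=1: g(1,-1)=1 g(1,1)=1
t=2: g(2,-2)=1 g(2,0)=2 g(2,2)=1
t=3: g(3,-3)=1 g(3,-1)=3 g(3,1)=3 g(3,3)=1
t=4: g(4,-4)=1 g(4,-2)=4 g(4,0)=6 g(4,2)=4
t=5: g(5,-5)=1 g(5,-3)=5 g(5,-1)=10 g(5,1)=10 g(5,3)=4
t=6: g(6,-6)=1 g(6,-4)=6 g(6,-2)=15 g(6,0)=20 g(6,2)=14
t=7: g(7,-7)=1 g(7,-5)=7 g(7,-3)=21 g(7,-1)=35 g(7,1)=34 g(7,3)=14
t=8: g(8,-8)=1 g(8,-6)=8 g(8,-4)=28 g(8,-2)=56 g(8,0)=69 g(8,2)=48
t=9: g(9,-9)=1 g(9,-7)=9 g(9,-5)=36 g(9,-3)=84 g(9,-1)=125 g(9,1)=117 g(9,3)=48
t=10: g(10,-10)=1 g(10,-8)=10 g(10,-6)=45 g(10,-4)=120 g(10,-2)=209 g(10,0)=242 g(10,2)=165
t=11: g(11,-11)=1 g(11,-9)=11 g(11,-7)=55 g(11,-5)=165 g(11,-3)=329 g(11,-1)=451 g(11,1)=407 g(11,3)=165
t=12: g(12,-12)=1 g(12,-10)=12 g(12,-8)=66 g(12,-6)=220 g(12,-4)=494 g(12,-2)=780 g(12,0)=858 g(12,2)=572
t=13: g(13,-13)=1 g(13,-11)=13 g(13,-9)=78 g(13,-7)=286 g(13,-5)=714 g(13,-3)=1274 g(13,-1)=1638 g(13,1)=1430 g(13,3)=572
t=14: g(14,-14)=1 g(14,-12)=14 g(14,-10)=91 g(14,-8)=364 g(14,-6)=1000 g(14,-4)=1988 g(14,-2)=2912 g(14,0)=3068 g(14,2)=2002
t=15: g(15,-15)=1 g(15,-13)=15 g(15,-11)=105 g(15,-9)=455 g(15,-7)=1364 g(15,-5)=2988 g(15,-3)=4900 g(15,-1)=5980 g(15,1)=5070 g(15,3)=2002
t=16: g(16,-16)=1 g(16,-14)=16 g(16,-12)=120 g(16,-10)=560 g(16,-8)=1819 g(16,-6)=4352 g(16,-4)=7888 g(16,-2)=10880 g(16,0)=11050 g(16,2)=7072
t=17: g(17,-17)=1 g(17,-15)=17 g(17,-13)=136 g(17,-11)=680 g(17,-9)=2379 g(17,-7)=6171 g(17,-5)=12240 g(17,-3)=18768 g(17,-1)=21930 g(17,1)=18122 g(17,3)=7072
t=18: g(18,-18)=1 g(18,-16)=18 g(18,-14)=153 g(18,-12)=816 g(18,-10)=3059 g(18,-8)=8550 g(18,-6)=18411 g(18,-4)=31008 g(18,-2)=40698 g(18,0)=40052 g(18,2)=25194
t=19: g(19,-19)=1 g(19,-17)=19 g(19,-15)=171 g(19,-13)=969 g(19,-11)=3875 g(19,-9)=11609 g(19,-7)=26961 g(19,-5)=49419 g(19,-3)=71706 g(19,-1)=80750 g(19,1)=65246 g(19,3)=25194
t=20: g(20,-20)=1 g(20,-18)=20 g(20,-16)=190 g(20,-14)=1140 g(20,-12)=4844 g(20,-10)=15484 g(20,-8)=38570 g(20,-6)=76380 g(20,-4)=121125 g(20,-2)=152456 g(20,0)=145996 g(20,2)=90440
t=21: g(21,-21)=1 g(21,-19)=21 g(21,-17)=210 g(21,-15)=1330 g(21,-13)=5984 g(21,-11)=20328 g(21,-9)=54054 g(21,-7)=114950 g(21,-5)=197505 g(21,-3)=273581 g(21,-1)=298452 g(21,1)=236436 g(21,3)=90440
t=22: g(22,-22)=1 g(22,-20)=22 g(22,-18)=231 g(22,-16)=1540 g(22,-14)=7314 g(22,-12)=26312 g(22,-10)=74382 g(22,-8)=169004 g(22,-6)=312455 g(22,-4)=471086 g(22,-2)=572033 g(22,0)=534888 g(22,2)=326876
t=23: g(23,-23)=1 g(23,-21)=23 g(23,-19)=253 g(23,-17)=1771 g(23,-15)=8854 g(23,-13)=33626 g(23,-11)=100694 g(23,-9)=243386 g(23,-7)=481459 g(23,-5)=783541 g(23,-3)=1043119 g(23,-1)=1106921 g(23,1)=861764 g(23,3)=326876
t=24: g(24,-24)=1 g(24,-22)=24 g(24,-20)=276 g(24,-18)=2024 g(24,-16)=10625 g(24,-14)=42480 g(24,-12)=134320 g(24,-10)=344080 g(24,-8)=724845 g(24,-6)=1265000 g(24,-4)=1826660 g(24,-2)=2150040 g(24,0)=1968685 g(24,2)=1188640
t=25: g(25,-25)=1 g(25,-23)=25 g(25,-21)=300 g(25,-19)=2300 g(25,-17)=12649 g(25,-15)=53105 g(25,-13)=176800 g(25,-11)=478400 g(25,-9)=1068925 g(25,-7)=1989845 g(25,-5)=3091660 g(25,-3)=3976700 g(25,-1)=4118725 g(25,1)=3157325 g(25,3)=1188640
Paths never hitting 4: Σ_s g(25,s) = 19315400
Paths hitting 4: 2^25 - 19315400 = 14239032
P = 14239032/33554432 = 1779879/4194304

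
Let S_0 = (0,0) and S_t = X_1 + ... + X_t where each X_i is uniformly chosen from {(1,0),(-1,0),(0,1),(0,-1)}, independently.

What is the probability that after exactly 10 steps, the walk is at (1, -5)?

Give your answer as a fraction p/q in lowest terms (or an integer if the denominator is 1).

Let h be the number of horizontal steps (so 10-h are vertical). To end at (1,-5) need (h+1)/2 right-steps and ((10-h)-5)/2 up-steps.
Sum over h with 1 ≤ h ≤ 5, h ≡ 1 (mod 2), 10-h ≡ 1 (mod 2):
h=1: C(10,1)·C(1,1)·C(9,2) = 10·1·36 = 360
h=3: C(10,3)·C(3,2)·C(7,1) = 120·3·7 = 2520
h=5: C(10,5)·C(5,3)·C(5,0) = 252·10·1 = 2520
Total favorable: 5400
Total paths: 4^10 = 1048576
P = 5400/1048576 = 675/131072

Answer: 675/131072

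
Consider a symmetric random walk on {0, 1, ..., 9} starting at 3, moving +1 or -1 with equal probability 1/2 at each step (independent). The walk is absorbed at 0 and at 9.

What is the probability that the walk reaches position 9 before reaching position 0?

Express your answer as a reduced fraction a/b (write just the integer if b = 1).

Answer: 1/3

Derivation:
Symmetric walk (p = 1/2): the harmonic-function argument gives P(hit 9 before 0 | start at 3) = a/N.
P = 3/9 = 1/3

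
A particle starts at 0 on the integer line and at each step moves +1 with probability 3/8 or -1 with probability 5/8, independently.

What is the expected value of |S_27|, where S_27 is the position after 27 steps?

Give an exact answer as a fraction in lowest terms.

S_27 takes values m ≡ 1 (mod 2) with |m| ≤ 27; P(S_27=m) = C(27,(27+m)/2) · (3/8)^((27+m)/2) · (5/8)^((27-m)/2).
Distribution: P(S=-27)=7450580596923828125/2417851639229258349412352, P(S=-25)=120699405670166015625/2417851639229258349412352, P(S=-23)=941455364227294921875/2417851639229258349412352, P(S=-21)=4707276821136474609375/2417851639229258349412352, P(S=-19)=8473098278045654296875/1208925819614629174706176, P(S=-17)=23385751247406005859375/1208925819614629174706176, P(S=-15)=51448652744293212890625/1208925819614629174706176, P(S=-13)=92607574939727783203125/1208925819614629174706176, P(S=-11)=277822724819183349609375/2417851639229258349412352, P(S=-9)=351908784770965576171875/2417851639229258349412352, P(S=-7)=380061487552642822265625/2417851639229258349412352, P(S=-5)=352420652094268798828125/2417851639229258349412352, P(S=-3)=70484130418853759765625/604462909807314587353088, P(S=-1)=48796705674591064453125/604462909807314587353088, P(S=1)=29278023404754638671875/604462909807314587353088, P(S=3)=15224572170472412109375/604462909807314587353088, P(S=5)=27404229906850341796875/2417851639229258349412352, P(S=7)=10639289257953662109375/2417851639229258349412352, P(S=9)=3546429752651220703125/2417851639229258349412352, P(S=11)=1007932666542978515625/2417851639229258349412352, P(S=13)=120951919985157421875/1208925819614629174706176, P(S=15)=24190383997031484375/1208925819614629174706176, P(S=17)=3958426472241515625/1208925819614629174706176, P(S=19)=516316496379328125/1208925819614629174706176, P(S=21)=103263299275865625/2417851639229258349412352, P(S=23)=7434957547862325/2417851639229258349412352, P(S=25)=343151886824415/2417851639229258349412352, P(S=27)=7625597484987/2417851639229258349412352
E[|S_27|] = Σ_m |m|·P(S_27=m) = 272455767493551121351041/37778931862957161709568

Answer: 272455767493551121351041/37778931862957161709568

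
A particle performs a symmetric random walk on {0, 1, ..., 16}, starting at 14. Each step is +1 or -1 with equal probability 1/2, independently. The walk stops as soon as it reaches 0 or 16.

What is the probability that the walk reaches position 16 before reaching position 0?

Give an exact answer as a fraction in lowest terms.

Answer: 7/8

Derivation:
Symmetric walk (p = 1/2): the harmonic-function argument gives P(hit 16 before 0 | start at 14) = a/N.
P = 14/16 = 7/8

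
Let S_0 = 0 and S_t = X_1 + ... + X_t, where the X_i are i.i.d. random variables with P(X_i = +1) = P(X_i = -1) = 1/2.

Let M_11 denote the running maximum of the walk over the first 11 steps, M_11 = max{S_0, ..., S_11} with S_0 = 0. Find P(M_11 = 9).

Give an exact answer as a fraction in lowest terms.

Answer: 11/2048

Derivation:
Let M_11 = max(S_0,...,S_11). Use the reflection principle: for j ≥ 1, #{paths with M_11 ≥ j} = #{S_11 ≥ j} + #{S_11 ≥ j+1}.
By reflection, #{M_11 ≥ 9} = #{S_11 ≥ 9} + #{S_11 ≥ 10} = 12 + 1 = 13.
#{M_11 ≥ 10} = #{S_11 ≥ 10} + #{S_11 ≥ 11} = 1 + 1 = 2.
#{M_11 = 9} = 13 - 2 = 11.
P(M_11 = 9) = 11/2048 = 11/2048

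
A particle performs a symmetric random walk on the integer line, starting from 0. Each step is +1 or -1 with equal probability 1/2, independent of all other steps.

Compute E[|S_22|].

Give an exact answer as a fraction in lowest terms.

Answer: 969969/262144

Derivation:
S_22 takes values m ≡ 0 (mod 2) with |m| ≤ 22; P(S_22=m) = C(22,(22+m)/2)/2^22.
Total paths: 2^22 = 4194304
Distribution: P(S=-22)=1/4194304, P(S=-20)=22/4194304, P(S=-18)=231/4194304, P(S=-16)=1540/4194304, P(S=-14)=7315/4194304, P(S=-12)=26334/4194304, P(S=-10)=74613/4194304, P(S=-8)=170544/4194304, P(S=-6)=319770/4194304, P(S=-4)=497420/4194304, P(S=-2)=646646/4194304, P(S=0)=705432/4194304, P(S=2)=646646/4194304, P(S=4)=497420/4194304, P(S=6)=319770/4194304, P(S=8)=170544/4194304, P(S=10)=74613/4194304, P(S=12)=26334/4194304, P(S=14)=7315/4194304, P(S=16)=1540/4194304, P(S=18)=231/4194304, P(S=20)=22/4194304, P(S=22)=1/4194304
E[|S_22|] = Σ_m |m|·P(S_22=m) = 15519504/4194304 = 969969/262144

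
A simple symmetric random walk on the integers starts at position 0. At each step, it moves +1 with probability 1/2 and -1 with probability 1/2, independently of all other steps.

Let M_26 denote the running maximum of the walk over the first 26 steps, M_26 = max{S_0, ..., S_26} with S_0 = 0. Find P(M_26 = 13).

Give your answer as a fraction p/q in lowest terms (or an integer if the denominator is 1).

Let M_26 = max(S_0,...,S_26). Use the reflection principle: for j ≥ 1, #{paths with M_26 ≥ j} = #{S_26 ≥ j} + #{S_26 ≥ j+1}.
By reflection, #{M_26 ≥ 13} = #{S_26 ≥ 13} + #{S_26 ≥ 14} = 313912 + 313912 = 627824.
#{M_26 ≥ 14} = #{S_26 ≥ 14} + #{S_26 ≥ 15} = 313912 + 83682 = 397594.
#{M_26 = 13} = 627824 - 397594 = 230230.
P(M_26 = 13) = 230230/67108864 = 115115/33554432

Answer: 115115/33554432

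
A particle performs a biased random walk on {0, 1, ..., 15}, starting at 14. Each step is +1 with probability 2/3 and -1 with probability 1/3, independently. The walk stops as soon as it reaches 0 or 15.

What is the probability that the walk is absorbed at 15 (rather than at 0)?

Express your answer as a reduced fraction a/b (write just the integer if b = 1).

Answer: 32766/32767

Derivation:
Biased walk: p = 2/3, q = 1/3, r = q/p = 1/2
Gambler's ruin: P(hit 15 before 0 | start at 14) = (1 - r^a)/(1 - r^N)
r^14 = 1/16384; r^15 = 1/32768
P = (1 - 1/16384) / (1 - 1/32768) = 16383/16384 / 32767/32768 = 32766/32767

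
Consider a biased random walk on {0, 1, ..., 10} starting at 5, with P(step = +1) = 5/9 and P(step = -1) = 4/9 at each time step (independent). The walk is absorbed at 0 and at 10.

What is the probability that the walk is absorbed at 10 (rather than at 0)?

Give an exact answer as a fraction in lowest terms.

Biased walk: p = 5/9, q = 4/9, r = q/p = 4/5
Gambler's ruin: P(hit 10 before 0 | start at 5) = (1 - r^a)/(1 - r^N)
r^5 = 1024/3125; r^10 = 1048576/9765625
P = (1 - 1024/3125) / (1 - 1048576/9765625) = 2101/3125 / 8717049/9765625 = 3125/4149

Answer: 3125/4149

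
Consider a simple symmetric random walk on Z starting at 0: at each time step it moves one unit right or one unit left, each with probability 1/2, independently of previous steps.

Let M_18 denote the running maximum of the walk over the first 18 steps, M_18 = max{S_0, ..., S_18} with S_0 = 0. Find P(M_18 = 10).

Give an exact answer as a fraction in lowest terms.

Let M_18 = max(S_0,...,S_18). Use the reflection principle: for j ≥ 1, #{paths with M_18 ≥ j} = #{S_18 ≥ j} + #{S_18 ≥ j+1}.
By reflection, #{M_18 ≥ 10} = #{S_18 ≥ 10} + #{S_18 ≥ 11} = 4048 + 988 = 5036.
#{M_18 ≥ 11} = #{S_18 ≥ 11} + #{S_18 ≥ 12} = 988 + 988 = 1976.
#{M_18 = 10} = 5036 - 1976 = 3060.
P(M_18 = 10) = 3060/262144 = 765/65536

Answer: 765/65536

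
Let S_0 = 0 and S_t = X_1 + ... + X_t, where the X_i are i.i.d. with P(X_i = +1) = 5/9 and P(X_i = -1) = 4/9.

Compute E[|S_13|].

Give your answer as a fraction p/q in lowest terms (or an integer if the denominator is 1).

Answer: 296328377111/94143178827

Derivation:
S_13 takes values m ≡ 1 (mod 2) with |m| ≤ 13; P(S_13=m) = C(13,(13+m)/2) · (5/9)^((13+m)/2) · (4/9)^((13-m)/2).
Distribution: P(S=-13)=67108864/2541865828329, P(S=-11)=1090519040/2541865828329, P(S=-9)=2726297600/847288609443, P(S=-7)=37486592000/2541865828329, P(S=-5)=117145600000/2541865828329, P(S=-3)=29286400000/282429536481, P(S=-1)=146432000000/847288609443, P(S=1)=183040000000/847288609443, P(S=3)=57200000000/282429536481, P(S=5)=357500000000/2541865828329, P(S=7)=178750000000/2541865828329, P(S=9)=20312500000/847288609443, P(S=11)=12695312500/2541865828329, P(S=13)=1220703125/2541865828329
E[|S_13|] = Σ_m |m|·P(S_13=m) = 296328377111/94143178827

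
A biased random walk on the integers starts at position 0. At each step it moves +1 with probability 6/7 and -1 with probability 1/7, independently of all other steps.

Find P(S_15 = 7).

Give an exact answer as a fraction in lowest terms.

Answer: 70745425920/678223072849

Derivation:
To reach position 7 after 15 steps: need 11 steps of +1 and 4 steps of -1.
Number of such sequences: C(15,11) = 1365
Each has probability (6/7)^11 · (1/7)^4 = 362797056/4747561509943
P = 1365 · 362797056/4747561509943 = 70745425920/678223072849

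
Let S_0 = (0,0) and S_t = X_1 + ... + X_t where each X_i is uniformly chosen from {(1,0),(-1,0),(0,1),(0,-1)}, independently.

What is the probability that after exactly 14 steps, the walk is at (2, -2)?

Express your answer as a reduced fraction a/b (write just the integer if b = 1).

Let h be the number of horizontal steps (so 14-h are vertical). To end at (2,-2) need (h+2)/2 right-steps and ((14-h)-2)/2 up-steps.
Sum over h with 2 ≤ h ≤ 12, h ≡ 0 (mod 2), 14-h ≡ 0 (mod 2):
h=2: C(14,2)·C(2,2)·C(12,5) = 91·1·792 = 72072
h=4: C(14,4)·C(4,3)·C(10,4) = 1001·4·210 = 840840
h=6: C(14,6)·C(6,4)·C(8,3) = 3003·15·56 = 2522520
h=8: C(14,8)·C(8,5)·C(6,2) = 3003·56·15 = 2522520
h=10: C(14,10)·C(10,6)·C(4,1) = 1001·210·4 = 840840
h=12: C(14,12)·C(12,7)·C(2,0) = 91·792·1 = 72072
Total favorable: 6870864
Total paths: 4^14 = 268435456
P = 6870864/268435456 = 429429/16777216

Answer: 429429/16777216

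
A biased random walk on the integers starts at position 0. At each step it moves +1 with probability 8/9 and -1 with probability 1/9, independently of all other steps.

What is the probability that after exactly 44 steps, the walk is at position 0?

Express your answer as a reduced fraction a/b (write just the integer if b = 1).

To be at 0 after 44 steps: need exactly 22 steps of +1 and 22 of -1.
Number of such sequences: C(44,22) = 2104098963720
Each has probability (8/9)^22 · (1/9)^22 = 73786976294838206464/969773729787523602876821942164080815560161
P = 2104098963720 · 73786976294838206464/969773729787523602876821942164080815560161 = 51751700119333758468655268495360/323257909929174534292273980721360271853387

Answer: 51751700119333758468655268495360/323257909929174534292273980721360271853387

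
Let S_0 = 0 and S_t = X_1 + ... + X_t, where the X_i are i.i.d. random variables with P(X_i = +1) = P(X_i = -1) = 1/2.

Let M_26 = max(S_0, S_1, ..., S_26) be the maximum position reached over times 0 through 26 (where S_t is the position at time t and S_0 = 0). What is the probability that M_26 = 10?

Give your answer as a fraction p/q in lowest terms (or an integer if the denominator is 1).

Let M_26 = max(S_0,...,S_26). Use the reflection principle: for j ≥ 1, #{paths with M_26 ≥ j} = #{S_26 ≥ j} + #{S_26 ≥ j+1}.
By reflection, #{M_26 ≥ 10} = #{S_26 ≥ 10} + #{S_26 ≥ 11} = 2533987 + 971712 = 3505699.
#{M_26 ≥ 11} = #{S_26 ≥ 11} + #{S_26 ≥ 12} = 971712 + 971712 = 1943424.
#{M_26 = 10} = 3505699 - 1943424 = 1562275.
P(M_26 = 10) = 1562275/67108864 = 1562275/67108864

Answer: 1562275/67108864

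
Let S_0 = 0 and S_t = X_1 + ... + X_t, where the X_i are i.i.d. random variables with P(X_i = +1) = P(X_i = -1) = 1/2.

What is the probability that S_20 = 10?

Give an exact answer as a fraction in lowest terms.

Answer: 969/65536

Derivation:
To reach position 10 after 20 steps: need 15 steps of +1 and 5 of -1.
Favorable paths: C(20,15) = 15504
Total paths: 2^20 = 1048576
P = 15504/1048576 = 969/65536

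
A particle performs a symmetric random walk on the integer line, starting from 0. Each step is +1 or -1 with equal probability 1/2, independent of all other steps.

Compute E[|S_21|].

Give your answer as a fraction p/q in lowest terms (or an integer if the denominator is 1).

Answer: 969969/262144

Derivation:
S_21 takes values m ≡ 1 (mod 2) with |m| ≤ 21; P(S_21=m) = C(21,(21+m)/2)/2^21.
Total paths: 2^21 = 2097152
Distribution: P(S=-21)=1/2097152, P(S=-19)=21/2097152, P(S=-17)=210/2097152, P(S=-15)=1330/2097152, P(S=-13)=5985/2097152, P(S=-11)=20349/2097152, P(S=-9)=54264/2097152, P(S=-7)=116280/2097152, P(S=-5)=203490/2097152, P(S=-3)=293930/2097152, P(S=-1)=352716/2097152, P(S=1)=352716/2097152, P(S=3)=293930/2097152, P(S=5)=203490/2097152, P(S=7)=116280/2097152, P(S=9)=54264/2097152, P(S=11)=20349/2097152, P(S=13)=5985/2097152, P(S=15)=1330/2097152, P(S=17)=210/2097152, P(S=19)=21/2097152, P(S=21)=1/2097152
E[|S_21|] = Σ_m |m|·P(S_21=m) = 7759752/2097152 = 969969/262144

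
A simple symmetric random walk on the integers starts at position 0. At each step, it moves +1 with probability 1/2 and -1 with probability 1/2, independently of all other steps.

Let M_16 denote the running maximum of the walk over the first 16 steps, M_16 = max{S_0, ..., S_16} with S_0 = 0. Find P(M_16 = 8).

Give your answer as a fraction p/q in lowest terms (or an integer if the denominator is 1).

Let M_16 = max(S_0,...,S_16). Use the reflection principle: for j ≥ 1, #{paths with M_16 ≥ j} = #{S_16 ≥ j} + #{S_16 ≥ j+1}.
By reflection, #{M_16 ≥ 8} = #{S_16 ≥ 8} + #{S_16 ≥ 9} = 2517 + 697 = 3214.
#{M_16 ≥ 9} = #{S_16 ≥ 9} + #{S_16 ≥ 10} = 697 + 697 = 1394.
#{M_16 = 8} = 3214 - 1394 = 1820.
P(M_16 = 8) = 1820/65536 = 455/16384

Answer: 455/16384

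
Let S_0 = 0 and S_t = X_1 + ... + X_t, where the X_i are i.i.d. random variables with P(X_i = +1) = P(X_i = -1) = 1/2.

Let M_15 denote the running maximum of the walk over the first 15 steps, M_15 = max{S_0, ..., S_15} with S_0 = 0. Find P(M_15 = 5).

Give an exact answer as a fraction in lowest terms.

Let M_15 = max(S_0,...,S_15). Use the reflection principle: for j ≥ 1, #{paths with M_15 ≥ j} = #{S_15 ≥ j} + #{S_15 ≥ j+1}.
By reflection, #{M_15 ≥ 5} = #{S_15 ≥ 5} + #{S_15 ≥ 6} = 4944 + 1941 = 6885.
#{M_15 ≥ 6} = #{S_15 ≥ 6} + #{S_15 ≥ 7} = 1941 + 1941 = 3882.
#{M_15 = 5} = 6885 - 3882 = 3003.
P(M_15 = 5) = 3003/32768 = 3003/32768

Answer: 3003/32768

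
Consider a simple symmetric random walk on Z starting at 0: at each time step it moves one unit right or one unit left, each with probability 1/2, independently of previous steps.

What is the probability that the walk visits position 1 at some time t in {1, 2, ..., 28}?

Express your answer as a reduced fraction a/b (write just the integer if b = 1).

Count via complement. Let g(t,s) = #length-t paths at position s with S_1..S_t all ≠ 1.
g(t,s) = g(t-1,s-1) + g(t-1,s+1) for s ≠ 1; g(t,1) = 0.
t=0: g(0,0)=1
t=1: g(1,-1)=1
t=2: g(2,-2)=1 g(2,0)=1
t=3: g(3,-3)=1 g(3,-1)=2
t=4: g(4,-4)=1 g(4,-2)=3 g(4,0)=2
t=5: g(5,-5)=1 g(5,-3)=4 g(5,-1)=5
t=6: g(6,-6)=1 g(6,-4)=5 g(6,-2)=9 g(6,0)=5
t=7: g(7,-7)=1 g(7,-5)=6 g(7,-3)=14 g(7,-1)=14
t=8: g(8,-8)=1 g(8,-6)=7 g(8,-4)=20 g(8,-2)=28 g(8,0)=14
t=9: g(9,-9)=1 g(9,-7)=8 g(9,-5)=27 g(9,-3)=48 g(9,-1)=42
t=10: g(10,-10)=1 g(10,-8)=9 g(10,-6)=35 g(10,-4)=75 g(10,-2)=90 g(10,0)=42
t=11: g(11,-11)=1 g(11,-9)=10 g(11,-7)=44 g(11,-5)=110 g(11,-3)=165 g(11,-1)=132
t=12: g(12,-12)=1 g(12,-10)=11 g(12,-8)=54 g(12,-6)=154 g(12,-4)=275 g(12,-2)=297 g(12,0)=132
t=13: g(13,-13)=1 g(13,-11)=12 g(13,-9)=65 g(13,-7)=208 g(13,-5)=429 g(13,-3)=572 g(13,-1)=429
t=14: g(14,-14)=1 g(14,-12)=13 g(14,-10)=77 g(14,-8)=273 g(14,-6)=637 g(14,-4)=1001 g(14,-2)=1001 g(14,0)=429
t=15: g(15,-15)=1 g(15,-13)=14 g(15,-11)=90 g(15,-9)=350 g(15,-7)=910 g(15,-5)=1638 g(15,-3)=2002 g(15,-1)=1430
t=16: g(16,-16)=1 g(16,-14)=15 g(16,-12)=104 g(16,-10)=440 g(16,-8)=1260 g(16,-6)=2548 g(16,-4)=3640 g(16,-2)=3432 g(16,0)=1430
t=17: g(17,-17)=1 g(17,-15)=16 g(17,-13)=119 g(17,-11)=544 g(17,-9)=1700 g(17,-7)=3808 g(17,-5)=6188 g(17,-3)=7072 g(17,-1)=4862
t=18: g(18,-18)=1 g(18,-16)=17 g(18,-14)=135 g(18,-12)=663 g(18,-10)=2244 g(18,-8)=5508 g(18,-6)=9996 g(18,-4)=13260 g(18,-2)=11934 g(18,0)=4862
t=19: g(19,-19)=1 g(19,-17)=18 g(19,-15)=152 g(19,-13)=798 g(19,-11)=2907 g(19,-9)=7752 g(19,-7)=15504 g(19,-5)=23256 g(19,-3)=25194 g(19,-1)=16796
t=20: g(20,-20)=1 g(20,-18)=19 g(20,-16)=170 g(20,-14)=950 g(20,-12)=3705 g(20,-10)=10659 g(20,-8)=23256 g(20,-6)=38760 g(20,-4)=48450 g(20,-2)=41990 g(20,0)=16796
t=21: g(21,-21)=1 g(21,-19)=20 g(21,-17)=189 g(21,-15)=1120 g(21,-13)=4655 g(21,-11)=14364 g(21,-9)=33915 g(21,-7)=62016 g(21,-5)=87210 g(21,-3)=90440 g(21,-1)=58786
t=22: g(22,-22)=1 g(22,-20)=21 g(22,-18)=209 g(22,-16)=1309 g(22,-14)=5775 g(22,-12)=19019 g(22,-10)=48279 g(22,-8)=95931 g(22,-6)=149226 g(22,-4)=177650 g(22,-2)=149226 g(22,0)=58786
t=23: g(23,-23)=1 g(23,-21)=22 g(23,-19)=230 g(23,-17)=1518 g(23,-15)=7084 g(23,-13)=24794 g(23,-11)=67298 g(23,-9)=144210 g(23,-7)=245157 g(23,-5)=326876 g(23,-3)=326876 g(23,-1)=208012
t=24: g(24,-24)=1 g(24,-22)=23 g(24,-20)=252 g(24,-18)=1748 g(24,-16)=8602 g(24,-14)=31878 g(24,-12)=92092 g(24,-10)=211508 g(24,-8)=389367 g(24,-6)=572033 g(24,-4)=653752 g(24,-2)=534888 g(24,0)=208012
t=25: g(25,-25)=1 g(25,-23)=24 g(25,-21)=275 g(25,-19)=2000 g(25,-17)=10350 g(25,-15)=40480 g(25,-13)=123970 g(25,-11)=303600 g(25,-9)=600875 g(25,-7)=961400 g(25,-5)=1225785 g(25,-3)=1188640 g(25,-1)=742900
t=26: g(26,-26)=1 g(26,-24)=25 g(26,-22)=299 g(26,-20)=2275 g(26,-18)=12350 g(26,-16)=50830 g(26,-14)=164450 g(26,-12)=427570 g(26,-10)=904475 g(26,-8)=1562275 g(26,-6)=2187185 g(26,-4)=2414425 g(26,-2)=1931540 g(26,0)=742900
t=27: g(27,-27)=1 g(27,-25)=26 g(27,-23)=324 g(27,-21)=2574 g(27,-19)=14625 g(27,-17)=63180 g(27,-15)=215280 g(27,-13)=592020 g(27,-11)=1332045 g(27,-9)=2466750 g(27,-7)=3749460 g(27,-5)=4601610 g(27,-3)=4345965 g(27,-1)=2674440
t=28: g(28,-28)=1 g(28,-26)=27 g(28,-24)=350 g(28,-22)=2898 g(28,-20)=17199 g(28,-18)=77805 g(28,-16)=278460 g(28,-14)=807300 g(28,-12)=1924065 g(28,-10)=3798795 g(28,-8)=6216210 g(28,-6)=8351070 g(28,-4)=8947575 g(28,-2)=7020405 g(28,0)=2674440
Paths never hitting 1: Σ_s g(28,s) = 40116600
Paths hitting 1: 2^28 - 40116600 = 228318856
P = 228318856/268435456 = 28539857/33554432

Answer: 28539857/33554432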